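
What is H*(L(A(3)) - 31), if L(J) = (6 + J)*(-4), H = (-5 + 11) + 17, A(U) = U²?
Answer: -2093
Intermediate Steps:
H = 23 (H = 6 + 17 = 23)
L(J) = -24 - 4*J
H*(L(A(3)) - 31) = 23*((-24 - 4*3²) - 31) = 23*((-24 - 4*9) - 31) = 23*((-24 - 36) - 31) = 23*(-60 - 31) = 23*(-91) = -2093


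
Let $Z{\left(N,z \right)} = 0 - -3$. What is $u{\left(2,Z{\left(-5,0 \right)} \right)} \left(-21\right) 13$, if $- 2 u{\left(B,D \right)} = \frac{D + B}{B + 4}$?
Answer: $\frac{455}{4} \approx 113.75$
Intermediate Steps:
$Z{\left(N,z \right)} = 3$ ($Z{\left(N,z \right)} = 0 + 3 = 3$)
$u{\left(B,D \right)} = - \frac{B + D}{2 \left(4 + B\right)}$ ($u{\left(B,D \right)} = - \frac{\left(D + B\right) \frac{1}{B + 4}}{2} = - \frac{\left(B + D\right) \frac{1}{4 + B}}{2} = - \frac{\frac{1}{4 + B} \left(B + D\right)}{2} = - \frac{B + D}{2 \left(4 + B\right)}$)
$u{\left(2,Z{\left(-5,0 \right)} \right)} \left(-21\right) 13 = \frac{\left(-1\right) 2 - 3}{2 \left(4 + 2\right)} \left(-21\right) 13 = \frac{-2 - 3}{2 \cdot 6} \left(-21\right) 13 = \frac{1}{2} \cdot \frac{1}{6} \left(-5\right) \left(-21\right) 13 = \left(- \frac{5}{12}\right) \left(-21\right) 13 = \frac{35}{4} \cdot 13 = \frac{455}{4}$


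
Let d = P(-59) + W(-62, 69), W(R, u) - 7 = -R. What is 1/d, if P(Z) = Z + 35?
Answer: 1/45 ≈ 0.022222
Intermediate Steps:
W(R, u) = 7 - R
P(Z) = 35 + Z
d = 45 (d = (35 - 59) + (7 - 1*(-62)) = -24 + (7 + 62) = -24 + 69 = 45)
1/d = 1/45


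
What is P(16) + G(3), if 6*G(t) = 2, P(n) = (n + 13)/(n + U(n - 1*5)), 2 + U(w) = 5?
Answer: 106/57 ≈ 1.8596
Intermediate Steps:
U(w) = 3 (U(w) = -2 + 5 = 3)
P(n) = (13 + n)/(3 + n) (P(n) = (n + 13)/(n + 3) = (13 + n)/(3 + n))
G(t) = ⅓ (G(t) = (⅙)*2 = ⅓)
P(16) + G(3) = (13 + 16)/(3 + 16) + ⅓ = 29/19 + ⅓ = 106/57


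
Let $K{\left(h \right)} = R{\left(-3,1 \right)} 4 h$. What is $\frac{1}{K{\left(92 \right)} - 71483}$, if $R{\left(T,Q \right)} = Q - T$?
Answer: $- \frac{1}{70011} \approx -1.4283 \cdot 10^{-5}$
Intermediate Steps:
$K{\left(h \right)} = 16 h$ ($K{\left(h \right)} = \left(1 - -3\right) 4 h = \left(1 + 3\right) 4 h = 4 \cdot 4 h = 16 h$)
$\frac{1}{K{\left(92 \right)} - 71483} = \frac{1}{16 \cdot 92 - 71483} = \frac{1}{1472 - 71483} = \frac{1}{-70011} = - \frac{1}{70011}$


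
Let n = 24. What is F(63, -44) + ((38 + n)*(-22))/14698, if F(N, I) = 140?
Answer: 1028178/7349 ≈ 139.91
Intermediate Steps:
F(63, -44) + ((38 + n)*(-22))/14698 = 140 + ((38 + 24)*(-22))/14698 = 140 + (62*(-22))*(1/14698) = 140 - 1364*1/14698 = 140 - 682/7349 = 1028178/7349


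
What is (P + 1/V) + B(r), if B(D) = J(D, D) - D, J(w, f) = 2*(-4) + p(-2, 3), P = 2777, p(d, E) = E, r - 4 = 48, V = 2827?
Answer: 7689441/2827 ≈ 2720.0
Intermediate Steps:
r = 52 (r = 4 + 48 = 52)
J(w, f) = -5 (J(w, f) = 2*(-4) + 3 = -8 + 3 = -5)
B(D) = -5 - D
(P + 1/V) + B(r) = (2777 + 1/2827) + (-5 - 1*52) = (2777 + 1/2827) + (-5 - 52) = 7850580/2827 - 57 = 7689441/2827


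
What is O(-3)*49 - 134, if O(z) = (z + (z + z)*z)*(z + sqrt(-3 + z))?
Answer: -2339 + 735*I*sqrt(6) ≈ -2339.0 + 1800.4*I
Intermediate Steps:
O(z) = (z + sqrt(-3 + z))*(z + 2*z**2) (O(z) = (z + (2*z)*z)*(z + sqrt(-3 + z)) = (z + 2*z**2)*(z + sqrt(-3 + z)) = (z + sqrt(-3 + z))*(z + 2*z**2))
O(-3)*49 - 134 = -3*(-3 + sqrt(-3 - 3) + 2*(-3)**2 + 2*(-3)*sqrt(-3 - 3))*49 - 134 = -3*(-3 + sqrt(-6) + 2*9 + 2*(-3)*sqrt(-6))*49 - 134 = -3*(-3 + I*sqrt(6) + 18 + 2*(-3)*(I*sqrt(6)))*49 - 134 = -3*(-3 + I*sqrt(6) + 18 - 6*I*sqrt(6))*49 - 134 = -3*(15 - 5*I*sqrt(6))*49 - 134 = (-45 + 15*I*sqrt(6))*49 - 134 = (-2205 + 735*I*sqrt(6)) - 134 = -2339 + 735*I*sqrt(6)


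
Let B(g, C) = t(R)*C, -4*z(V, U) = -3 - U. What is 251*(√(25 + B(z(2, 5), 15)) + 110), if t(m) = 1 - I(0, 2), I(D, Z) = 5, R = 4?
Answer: 27610 + 251*I*√35 ≈ 27610.0 + 1484.9*I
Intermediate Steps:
z(V, U) = ¾ + U/4 (z(V, U) = -(-3 - U)/4 = ¾ + U/4)
t(m) = -4 (t(m) = 1 - 1*5 = 1 - 5 = -4)
B(g, C) = -4*C
251*(√(25 + B(z(2, 5), 15)) + 110) = 251*(√(25 - 4*15) + 110) = 251*(√(25 - 60) + 110) = 251*(√(-35) + 110) = 251*(I*√35 + 110) = 251*(110 + I*√35) = 27610 + 251*I*√35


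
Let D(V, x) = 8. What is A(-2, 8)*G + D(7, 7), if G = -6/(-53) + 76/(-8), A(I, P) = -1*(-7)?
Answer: -6117/106 ≈ -57.708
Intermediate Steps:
A(I, P) = 7
G = -995/106 (G = -6*(-1/53) + 76*(-⅛) = 6/53 - 19/2 = -995/106 ≈ -9.3868)
A(-2, 8)*G + D(7, 7) = 7*(-995/106) + 8 = -6965/106 + 8 = -6117/106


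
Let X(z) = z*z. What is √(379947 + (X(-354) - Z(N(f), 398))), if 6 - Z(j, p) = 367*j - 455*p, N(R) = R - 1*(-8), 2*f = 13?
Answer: √1317954/2 ≈ 574.01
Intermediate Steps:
f = 13/2 (f = (½)*13 = 13/2 ≈ 6.5000)
N(R) = 8 + R (N(R) = R + 8 = 8 + R)
X(z) = z²
Z(j, p) = 6 - 367*j + 455*p (Z(j, p) = 6 - (367*j - 455*p) = 6 - (-455*p + 367*j) = 6 + (-367*j + 455*p) = 6 - 367*j + 455*p)
√(379947 + (X(-354) - Z(N(f), 398))) = √(379947 + ((-354)² - (6 - 367*(8 + 13/2) + 455*398))) = √(379947 + (125316 - (6 - 367*29/2 + 181090))) = √(379947 + (125316 - (6 - 10643/2 + 181090))) = √(379947 + (125316 - 1*351549/2)) = √(379947 + (125316 - 351549/2)) = √(379947 - 100917/2) = √(658977/2) = √1317954/2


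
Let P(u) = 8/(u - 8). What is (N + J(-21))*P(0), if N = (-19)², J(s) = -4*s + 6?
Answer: -451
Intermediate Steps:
J(s) = 6 - 4*s
P(u) = 8/(-8 + u)
N = 361
(N + J(-21))*P(0) = (361 + (6 - 4*(-21)))*(8/(-8 + 0)) = (361 + (6 + 84))*(8/(-8)) = (361 + 90)*(8*(-⅛)) = 451*(-1) = -451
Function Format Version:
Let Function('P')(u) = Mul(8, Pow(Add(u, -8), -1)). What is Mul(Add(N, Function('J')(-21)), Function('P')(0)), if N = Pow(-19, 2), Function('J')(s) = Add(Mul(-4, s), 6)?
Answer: -451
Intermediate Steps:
Function('J')(s) = Add(6, Mul(-4, s))
Function('P')(u) = Mul(8, Pow(Add(-8, u), -1))
N = 361
Mul(Add(N, Function('J')(-21)), Function('P')(0)) = Mul(Add(361, Add(6, Mul(-4, -21))), Mul(8, Pow(Add(-8, 0), -1))) = Mul(Add(361, Add(6, 84)), Mul(8, Pow(-8, -1))) = Mul(Add(361, 90), Mul(8, Rational(-1, 8))) = Mul(451, -1) = -451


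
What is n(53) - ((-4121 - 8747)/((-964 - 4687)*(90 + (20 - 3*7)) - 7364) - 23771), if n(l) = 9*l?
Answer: 12373814276/510303 ≈ 24248.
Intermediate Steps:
n(53) - ((-4121 - 8747)/((-964 - 4687)*(90 + (20 - 3*7)) - 7364) - 23771) = 9*53 - ((-4121 - 8747)/((-964 - 4687)*(90 + (20 - 3*7)) - 7364) - 23771) = 477 - (-12868/(-5651*(90 + (20 - 21)) - 7364) - 23771) = 477 - (-12868/(-5651*(90 - 1) - 7364) - 23771) = 477 - (-12868/(-5651*89 - 7364) - 23771) = 477 - (-12868/(-502939 - 7364) - 23771) = 477 - (-12868/(-510303) - 23771) = 477 - (-12868*(-1/510303) - 23771) = 477 - (12868/510303 - 23771) = 477 - 1*(-12130399745/510303) = 477 + 12130399745/510303 = 12373814276/510303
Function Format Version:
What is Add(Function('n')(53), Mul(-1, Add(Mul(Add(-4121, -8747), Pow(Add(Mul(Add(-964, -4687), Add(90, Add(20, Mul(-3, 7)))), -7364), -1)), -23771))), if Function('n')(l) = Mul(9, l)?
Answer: Rational(12373814276, 510303) ≈ 24248.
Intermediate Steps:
Add(Function('n')(53), Mul(-1, Add(Mul(Add(-4121, -8747), Pow(Add(Mul(Add(-964, -4687), Add(90, Add(20, Mul(-3, 7)))), -7364), -1)), -23771))) = Add(Mul(9, 53), Mul(-1, Add(Mul(Add(-4121, -8747), Pow(Add(Mul(Add(-964, -4687), Add(90, Add(20, Mul(-3, 7)))), -7364), -1)), -23771))) = Add(477, Mul(-1, Add(Mul(-12868, Pow(Add(Mul(-5651, Add(90, Add(20, -21))), -7364), -1)), -23771))) = Add(477, Mul(-1, Add(Mul(-12868, Pow(Add(Mul(-5651, Add(90, -1)), -7364), -1)), -23771))) = Add(477, Mul(-1, Add(Mul(-12868, Pow(Add(Mul(-5651, 89), -7364), -1)), -23771))) = Add(477, Mul(-1, Add(Mul(-12868, Pow(Add(-502939, -7364), -1)), -23771))) = Add(477, Mul(-1, Add(Mul(-12868, Pow(-510303, -1)), -23771))) = Add(477, Mul(-1, Add(Mul(-12868, Rational(-1, 510303)), -23771))) = Add(477, Mul(-1, Add(Rational(12868, 510303), -23771))) = Add(477, Mul(-1, Rational(-12130399745, 510303))) = Add(477, Rational(12130399745, 510303)) = Rational(12373814276, 510303)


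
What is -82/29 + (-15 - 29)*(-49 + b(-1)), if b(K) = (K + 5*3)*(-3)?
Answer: 116034/29 ≈ 4001.2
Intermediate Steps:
b(K) = -45 - 3*K (b(K) = (K + 15)*(-3) = (15 + K)*(-3) = -45 - 3*K)
-82/29 + (-15 - 29)*(-49 + b(-1)) = -82/29 + (-15 - 29)*(-49 + (-45 - 3*(-1))) = (1/29)*(-82) - 44*(-49 + (-45 + 3)) = -82/29 - 44*(-49 - 42) = -82/29 - 44*(-91) = -82/29 + 4004 = 116034/29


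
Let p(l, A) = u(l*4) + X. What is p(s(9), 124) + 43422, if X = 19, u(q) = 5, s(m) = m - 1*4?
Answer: 43446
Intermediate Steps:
s(m) = -4 + m (s(m) = m - 4 = -4 + m)
p(l, A) = 24 (p(l, A) = 5 + 19 = 24)
p(s(9), 124) + 43422 = 24 + 43422 = 43446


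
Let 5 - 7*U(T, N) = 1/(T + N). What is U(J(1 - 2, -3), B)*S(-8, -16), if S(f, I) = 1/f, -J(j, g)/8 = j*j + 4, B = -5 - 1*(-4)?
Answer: -103/1148 ≈ -0.089721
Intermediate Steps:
B = -1 (B = -5 + 4 = -1)
J(j, g) = -32 - 8*j² (J(j, g) = -8*(j*j + 4) = -8*(j² + 4) = -8*(4 + j²) = -32 - 8*j²)
U(T, N) = 5/7 - 1/(7*(N + T)) (U(T, N) = 5/7 - 1/(7*(T + N)) = 5/7 - 1/(7*(N + T)))
U(J(1 - 2, -3), B)*S(-8, -16) = ((-1 + 5*(-1) + 5*(-32 - 8*(1 - 2)²))/(7*(-1 + (-32 - 8*(1 - 2)²))))/(-8) = ((-1 - 5 + 5*(-32 - 8*(-1)²))/(7*(-1 + (-32 - 8*(-1)²))))*(-⅛) = ((-1 - 5 + 5*(-32 - 8*1))/(7*(-1 + (-32 - 8*1))))*(-⅛) = ((-1 - 5 + 5*(-32 - 8))/(7*(-1 + (-32 - 8))))*(-⅛) = ((-1 - 5 + 5*(-40))/(7*(-1 - 40)))*(-⅛) = ((⅐)*(-1 - 5 - 200)/(-41))*(-⅛) = ((⅐)*(-1/41)*(-206))*(-⅛) = (206/287)*(-⅛) = -103/1148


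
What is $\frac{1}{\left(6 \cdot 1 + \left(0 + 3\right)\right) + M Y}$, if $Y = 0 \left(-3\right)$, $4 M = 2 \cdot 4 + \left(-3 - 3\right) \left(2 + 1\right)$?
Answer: $\frac{1}{9} \approx 0.11111$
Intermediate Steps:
$M = - \frac{5}{2}$ ($M = \frac{2 \cdot 4 + \left(-3 - 3\right) \left(2 + 1\right)}{4} = \frac{8 - 18}{4} = \frac{1}{4} \left(-10\right) = - \frac{5}{2} \approx -2.5$)
$Y = 0$
$\frac{1}{\left(6 \cdot 1 + \left(0 + 3\right)\right) + M Y} = \frac{1}{\left(6 \cdot 1 + \left(0 + 3\right)\right) - 0} = \frac{1}{\left(6 + 3\right) + 0} = \frac{1}{9 + 0} = \frac{1}{9}$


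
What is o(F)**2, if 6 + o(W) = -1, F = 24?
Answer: 49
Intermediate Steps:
o(W) = -7 (o(W) = -6 - 1 = -7)
o(F)**2 = (-7)**2 = 49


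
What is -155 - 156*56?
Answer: -8891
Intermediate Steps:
-155 - 156*56 = -155 - 8736 = -8891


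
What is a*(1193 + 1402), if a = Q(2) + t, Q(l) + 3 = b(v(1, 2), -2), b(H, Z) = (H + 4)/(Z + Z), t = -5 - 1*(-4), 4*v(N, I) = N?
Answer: -210195/16 ≈ -13137.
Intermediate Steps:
v(N, I) = N/4
t = -1 (t = -5 + 4 = -1)
b(H, Z) = (4 + H)/(2*Z) (b(H, Z) = (4 + H)/((2*Z)) = (4 + H)*(1/(2*Z)) = (4 + H)/(2*Z))
Q(l) = -65/16 (Q(l) = -3 + (1/2)*(4 + (1/4)*1)/(-2) = -3 + (1/2)*(-1/2)*(4 + 1/4) = -3 + (1/2)*(-1/2)*(17/4) = -3 - 17/16 = -65/16)
a = -81/16 (a = -65/16 - 1 = -81/16 ≈ -5.0625)
a*(1193 + 1402) = -81*(1193 + 1402)/16 = -81/16*2595 = -210195/16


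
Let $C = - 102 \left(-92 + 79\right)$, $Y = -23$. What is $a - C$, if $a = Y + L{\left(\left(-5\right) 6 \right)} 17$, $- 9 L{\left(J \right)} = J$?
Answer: $- \frac{3877}{3} \approx -1292.3$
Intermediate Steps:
$L{\left(J \right)} = - \frac{J}{9}$
$a = \frac{101}{3}$ ($a = -23 + - \frac{\left(-5\right) 6}{9} \cdot 17 = -23 + \left(- \frac{1}{9}\right) \left(-30\right) 17 = -23 + \frac{10}{3} \cdot 17 = -23 + \frac{170}{3} = \frac{101}{3} \approx 33.667$)
$C = 1326$ ($C = \left(-102\right) \left(-13\right) = 1326$)
$a - C = \frac{101}{3} - 1326 = - \frac{3877}{3}$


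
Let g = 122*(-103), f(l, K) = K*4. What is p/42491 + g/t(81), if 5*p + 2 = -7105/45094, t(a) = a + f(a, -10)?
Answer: -17198269362119/56114039510 ≈ -306.49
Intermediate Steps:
f(l, K) = 4*K
t(a) = -40 + a (t(a) = a + 4*(-10) = a - 40 = -40 + a)
p = -13899/32210 (p = -⅖ + (-7105/45094)/5 = -⅖ + (-7105*1/45094)/5 = -⅖ + (⅕)*(-1015/6442) = -⅖ - 203/6442 = -13899/32210 ≈ -0.43151)
g = -12566
p/42491 + g/t(81) = -13899/32210/42491 - 12566/(-40 + 81) = -13899/32210*1/42491 - 12566/41 = -13899/1368635110 - 12566*1/41 = -13899/1368635110 - 12566/41 = -17198269362119/56114039510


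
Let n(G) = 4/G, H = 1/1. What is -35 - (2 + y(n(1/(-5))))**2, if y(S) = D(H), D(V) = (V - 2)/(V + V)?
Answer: -149/4 ≈ -37.250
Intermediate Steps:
H = 1
D(V) = (-2 + V)/(2*V) (D(V) = (-2 + V)/((2*V)) = (-2 + V)*(1/(2*V)) = (-2 + V)/(2*V))
y(S) = -1/2 (y(S) = (1/2)*(-2 + 1)/1 = (1/2)*1*(-1) = -1/2)
-35 - (2 + y(n(1/(-5))))**2 = -35 - (2 - 1/2)**2 = -35 - (3/2)**2 = -35 - 1*9/4 = -35 - 9/4 = -149/4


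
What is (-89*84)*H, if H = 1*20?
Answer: -149520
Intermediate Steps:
H = 20
(-89*84)*H = -89*84*20 = -7476*20 = -149520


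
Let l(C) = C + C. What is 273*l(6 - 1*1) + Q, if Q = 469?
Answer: 3199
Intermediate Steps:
l(C) = 2*C
273*l(6 - 1*1) + Q = 273*(2*(6 - 1*1)) + 469 = 273*(2*(6 - 1)) + 469 = 273*(2*5) + 469 = 273*10 + 469 = 2730 + 469 = 3199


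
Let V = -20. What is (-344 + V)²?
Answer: 132496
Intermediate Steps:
(-344 + V)² = (-344 - 20)² = (-364)² = 132496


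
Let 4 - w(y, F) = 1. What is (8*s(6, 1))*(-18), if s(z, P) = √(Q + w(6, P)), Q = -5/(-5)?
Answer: -288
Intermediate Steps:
w(y, F) = 3 (w(y, F) = 4 - 1*1 = 4 - 1 = 3)
Q = 1 (Q = -5*(-⅕) = 1)
s(z, P) = 2 (s(z, P) = √(1 + 3) = √4 = 2)
(8*s(6, 1))*(-18) = (8*2)*(-18) = 16*(-18) = -288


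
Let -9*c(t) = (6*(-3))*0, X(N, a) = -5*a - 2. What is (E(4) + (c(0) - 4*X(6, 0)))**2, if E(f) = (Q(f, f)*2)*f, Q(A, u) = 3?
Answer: 1024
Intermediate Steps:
X(N, a) = -2 - 5*a
c(t) = 0 (c(t) = -6*(-3)*0/9 = -(-2)*0 = -1/9*0 = 0)
E(f) = 6*f (E(f) = (3*2)*f = 6*f)
(E(4) + (c(0) - 4*X(6, 0)))**2 = (6*4 + (0 - 4*(-2 - 5*0)))**2 = (24 + (0 - 4*(-2 + 0)))**2 = (24 + (0 - 4*(-2)))**2 = (24 + (0 + 8))**2 = (24 + 8)**2 = 32**2 = 1024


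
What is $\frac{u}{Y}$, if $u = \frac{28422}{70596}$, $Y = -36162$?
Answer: $- \frac{1579}{141827364} \approx -1.1133 \cdot 10^{-5}$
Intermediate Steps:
$u = \frac{1579}{3922}$ ($u = 28422 \cdot \frac{1}{70596} = \frac{1579}{3922} \approx 0.4026$)
$\frac{u}{Y} = \frac{1579}{3922 \left(-36162\right)} = \frac{1579}{3922} \left(- \frac{1}{36162}\right) = - \frac{1579}{141827364}$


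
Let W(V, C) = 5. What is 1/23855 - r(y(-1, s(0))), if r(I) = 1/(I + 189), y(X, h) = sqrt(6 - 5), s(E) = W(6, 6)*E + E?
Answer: -4733/906490 ≈ -0.0052212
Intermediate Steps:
s(E) = 6*E (s(E) = 5*E + E = 6*E)
y(X, h) = 1 (y(X, h) = sqrt(1) = 1)
r(I) = 1/(189 + I)
1/23855 - r(y(-1, s(0))) = 1/23855 - 1/(189 + 1) = 1/23855 - 1/190 = -4733/906490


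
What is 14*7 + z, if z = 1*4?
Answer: 102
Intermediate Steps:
z = 4
14*7 + z = 14*7 + 4 = 98 + 4 = 102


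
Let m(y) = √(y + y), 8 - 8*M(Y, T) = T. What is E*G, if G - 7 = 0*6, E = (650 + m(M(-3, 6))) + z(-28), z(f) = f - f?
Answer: 4550 + 7*√2/2 ≈ 4555.0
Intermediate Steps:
M(Y, T) = 1 - T/8
m(y) = √2*√y (m(y) = √(2*y) = √2*√y)
z(f) = 0
E = 650 + √2/2 (E = (650 + √2*√(1 - ⅛*6)) + 0 = (650 + √2*√(1 - ¾)) + 0 = (650 + √2*√(¼)) + 0 = (650 + √2*(½)) + 0 = (650 + √2/2) + 0 = 650 + √2/2 ≈ 650.71)
G = 7 (G = 7 + 0*6 = 7 + 0 = 7)
E*G = (650 + √2/2)*7 = 4550 + 7*√2/2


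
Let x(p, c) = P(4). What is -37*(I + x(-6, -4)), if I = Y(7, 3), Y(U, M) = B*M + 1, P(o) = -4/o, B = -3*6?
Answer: 1998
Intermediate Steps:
B = -18
x(p, c) = -1 (x(p, c) = -4/4 = -4*¼ = -1)
Y(U, M) = 1 - 18*M (Y(U, M) = -18*M + 1 = 1 - 18*M)
I = -53 (I = 1 - 18*3 = 1 - 54 = -53)
-37*(I + x(-6, -4)) = -37*(-53 - 1) = -37*(-54) = 1998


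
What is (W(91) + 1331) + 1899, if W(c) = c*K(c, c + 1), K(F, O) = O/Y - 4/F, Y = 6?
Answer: 13864/3 ≈ 4621.3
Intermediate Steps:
K(F, O) = -4/F + O/6 (K(F, O) = O/6 - 4/F = -4/F + O/6)
W(c) = c*(⅙ - 4/c + c/6) (W(c) = c*(-4/c + (c + 1)/6) = c*(-4/c + (1 + c)/6) = c*(-4/c + (⅙ + c/6)) = c*(⅙ - 4/c + c/6))
(W(91) + 1331) + 1899 = ((-4 + (⅙)*91*(1 + 91)) + 1331) + 1899 = ((-4 + (⅙)*91*92) + 1331) + 1899 = ((-4 + 4186/3) + 1331) + 1899 = (4174/3 + 1331) + 1899 = 8167/3 + 1899 = 13864/3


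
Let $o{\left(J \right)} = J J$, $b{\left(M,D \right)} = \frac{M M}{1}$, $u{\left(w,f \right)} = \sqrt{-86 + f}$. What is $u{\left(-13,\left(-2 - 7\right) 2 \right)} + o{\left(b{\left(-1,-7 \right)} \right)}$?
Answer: $1 + 2 i \sqrt{26} \approx 1.0 + 10.198 i$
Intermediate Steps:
$b{\left(M,D \right)} = M^{2}$ ($b{\left(M,D \right)} = M^{2} \cdot 1 = M^{2}$)
$o{\left(J \right)} = J^{2}$
$u{\left(-13,\left(-2 - 7\right) 2 \right)} + o{\left(b{\left(-1,-7 \right)} \right)} = \sqrt{-86 + \left(-2 - 7\right) 2} + \left(\left(-1\right)^{2}\right)^{2} = \sqrt{-86 - 18} + 1^{2} = \sqrt{-86 - 18} + 1 = \sqrt{-104} + 1 = 2 i \sqrt{26} + 1 = 1 + 2 i \sqrt{26}$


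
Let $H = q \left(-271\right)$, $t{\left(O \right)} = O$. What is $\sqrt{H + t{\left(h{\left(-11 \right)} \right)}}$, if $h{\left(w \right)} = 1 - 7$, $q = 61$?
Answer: $i \sqrt{16537} \approx 128.6 i$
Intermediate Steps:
$h{\left(w \right)} = -6$ ($h{\left(w \right)} = 1 - 7 = -6$)
$H = -16531$ ($H = 61 \left(-271\right) = -16531$)
$\sqrt{H + t{\left(h{\left(-11 \right)} \right)}} = \sqrt{-16531 - 6} = \sqrt{-16537} = i \sqrt{16537}$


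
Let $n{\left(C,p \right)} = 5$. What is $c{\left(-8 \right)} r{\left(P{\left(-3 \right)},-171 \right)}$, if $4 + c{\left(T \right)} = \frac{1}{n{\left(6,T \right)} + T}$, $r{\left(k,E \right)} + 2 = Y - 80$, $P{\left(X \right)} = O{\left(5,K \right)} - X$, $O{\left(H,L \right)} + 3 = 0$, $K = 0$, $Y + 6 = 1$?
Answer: $377$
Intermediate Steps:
$Y = -5$ ($Y = -6 + 1 = -5$)
$O{\left(H,L \right)} = -3$ ($O{\left(H,L \right)} = -3 + 0 = -3$)
$P{\left(X \right)} = -3 - X$
$r{\left(k,E \right)} = -87$ ($r{\left(k,E \right)} = -2 - 85 = -87$)
$c{\left(T \right)} = -4 + \frac{1}{5 + T}$
$c{\left(-8 \right)} r{\left(P{\left(-3 \right)},-171 \right)} = \frac{-19 - -32}{5 - 8} \left(-87\right) = \frac{-19 + 32}{-3} \left(-87\right) = \left(- \frac{1}{3}\right) 13 \left(-87\right) = \left(- \frac{13}{3}\right) \left(-87\right) = 377$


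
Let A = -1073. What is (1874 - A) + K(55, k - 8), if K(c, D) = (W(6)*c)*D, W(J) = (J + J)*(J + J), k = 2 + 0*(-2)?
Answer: -44573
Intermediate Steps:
k = 2 (k = 2 + 0 = 2)
W(J) = 4*J² (W(J) = (2*J)*(2*J) = 4*J²)
K(c, D) = 144*D*c (K(c, D) = ((4*6²)*c)*D = ((4*36)*c)*D = (144*c)*D = 144*D*c)
(1874 - A) + K(55, k - 8) = (1874 - 1*(-1073)) + 144*(2 - 8)*55 = (1874 + 1073) + 144*(-6)*55 = 2947 - 47520 = -44573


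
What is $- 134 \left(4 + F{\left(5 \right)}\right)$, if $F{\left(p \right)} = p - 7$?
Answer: $-268$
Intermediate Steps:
$F{\left(p \right)} = -7 + p$
$- 134 \left(4 + F{\left(5 \right)}\right) = - 134 \left(4 + \left(-7 + 5\right)\right) = - 134 \left(4 - 2\right) = \left(-134\right) 2 = -268$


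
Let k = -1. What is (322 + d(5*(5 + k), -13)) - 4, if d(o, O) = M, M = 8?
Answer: 326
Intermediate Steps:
d(o, O) = 8
(322 + d(5*(5 + k), -13)) - 4 = (322 + 8) - 4 = 330 - 4 = 326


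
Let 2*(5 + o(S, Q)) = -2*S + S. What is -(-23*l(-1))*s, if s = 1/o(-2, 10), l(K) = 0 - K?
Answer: -23/4 ≈ -5.7500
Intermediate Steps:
l(K) = -K
o(S, Q) = -5 - S/2 (o(S, Q) = -5 + (-2*S + S)/2 = -5 + (-S)/2 = -5 - S/2)
s = -¼ (s = 1/(-5 - ½*(-2)) = 1/(-5 + 1) = 1/(-4) = -¼ ≈ -0.25000)
-(-23*l(-1))*s = -(-(-23)*(-1))*(-1)/4 = -(-23*1)*(-1)/4 = -(-23)*(-1)/4 = -1*23/4 = -23/4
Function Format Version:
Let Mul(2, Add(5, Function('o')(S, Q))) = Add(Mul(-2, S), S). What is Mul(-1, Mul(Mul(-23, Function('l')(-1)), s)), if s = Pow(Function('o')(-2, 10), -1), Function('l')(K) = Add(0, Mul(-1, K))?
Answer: Rational(-23, 4) ≈ -5.7500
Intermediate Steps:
Function('l')(K) = Mul(-1, K)
Function('o')(S, Q) = Add(-5, Mul(Rational(-1, 2), S)) (Function('o')(S, Q) = Add(-5, Mul(Rational(1, 2), Add(Mul(-2, S), S))) = Add(-5, Mul(Rational(1, 2), Mul(-1, S))) = Add(-5, Mul(Rational(-1, 2), S)))
s = Rational(-1, 4) (s = Pow(Add(-5, Mul(Rational(-1, 2), -2)), -1) = Pow(Add(-5, 1), -1) = Pow(-4, -1) = Rational(-1, 4) ≈ -0.25000)
Mul(-1, Mul(Mul(-23, Function('l')(-1)), s)) = Mul(-1, Mul(Mul(-23, Mul(-1, -1)), Rational(-1, 4))) = Mul(-1, Mul(Mul(-23, 1), Rational(-1, 4))) = Mul(-1, Mul(-23, Rational(-1, 4))) = Mul(-1, Rational(23, 4)) = Rational(-23, 4)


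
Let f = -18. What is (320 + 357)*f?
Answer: -12186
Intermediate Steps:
(320 + 357)*f = (320 + 357)*(-18) = 677*(-18) = -12186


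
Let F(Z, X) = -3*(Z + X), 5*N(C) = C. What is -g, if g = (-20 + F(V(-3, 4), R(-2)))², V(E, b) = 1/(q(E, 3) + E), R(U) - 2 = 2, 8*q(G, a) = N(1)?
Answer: -13601344/14161 ≈ -960.48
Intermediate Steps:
N(C) = C/5
q(G, a) = 1/40 (q(G, a) = ((⅕)*1)/8 = (⅛)*(⅕) = 1/40)
R(U) = 4 (R(U) = 2 + 2 = 4)
V(E, b) = 1/(1/40 + E)
F(Z, X) = -3*X - 3*Z (F(Z, X) = -3*(X + Z) = -3*X - 3*Z)
g = 13601344/14161 (g = (-20 + (-3*4 - 120/(1 + 40*(-3))))² = (-20 + (-12 - 120/(1 - 120)))² = (-20 + (-12 - 120/(-119)))² = (-20 + (-12 - 120*(-1)/119))² = (-20 + (-12 - 3*(-40/119)))² = (-20 + (-12 + 120/119))² = (-20 - 1308/119)² = (-3688/119)² = 13601344/14161 ≈ 960.48)
-g = -1*13601344/14161 = -13601344/14161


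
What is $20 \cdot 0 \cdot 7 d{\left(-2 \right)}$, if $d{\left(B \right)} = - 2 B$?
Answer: $0$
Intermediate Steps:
$20 \cdot 0 \cdot 7 d{\left(-2 \right)} = 20 \cdot 0 \cdot 7 \left(\left(-2\right) \left(-2\right)\right) = 0 \cdot 7 \cdot 4 = 0 \cdot 4 = 0$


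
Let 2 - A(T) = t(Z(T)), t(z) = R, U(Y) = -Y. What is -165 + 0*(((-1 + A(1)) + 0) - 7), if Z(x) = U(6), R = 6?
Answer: -165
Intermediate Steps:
Z(x) = -6 (Z(x) = -1*6 = -6)
t(z) = 6
A(T) = -4 (A(T) = 2 - 1*6 = 2 - 6 = -4)
-165 + 0*(((-1 + A(1)) + 0) - 7) = -165 + 0*(((-1 - 4) + 0) - 7) = -165 + 0*((-5 + 0) - 7) = -165 + 0*(-5 - 7) = -165 + 0*(-12) = -165 + 0 = -165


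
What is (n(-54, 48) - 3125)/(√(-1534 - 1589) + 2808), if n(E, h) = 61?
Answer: -955968/876443 + 3064*I*√347/2629329 ≈ -1.0907 + 0.021707*I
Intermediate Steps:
(n(-54, 48) - 3125)/(√(-1534 - 1589) + 2808) = (61 - 3125)/(√(-1534 - 1589) + 2808) = -3064/(√(-3123) + 2808) = -3064/(3*I*√347 + 2808) = -3064/(2808 + 3*I*√347)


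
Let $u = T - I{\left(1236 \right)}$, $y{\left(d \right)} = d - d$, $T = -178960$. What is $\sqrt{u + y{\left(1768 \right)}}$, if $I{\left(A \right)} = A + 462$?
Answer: $i \sqrt{180658} \approx 425.04 i$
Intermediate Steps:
$y{\left(d \right)} = 0$
$I{\left(A \right)} = 462 + A$
$u = -180658$ ($u = -178960 - \left(462 + 1236\right) = -178960 - 1698 = -180658$)
$\sqrt{u + y{\left(1768 \right)}} = \sqrt{-180658 + 0} = \sqrt{-180658} = i \sqrt{180658}$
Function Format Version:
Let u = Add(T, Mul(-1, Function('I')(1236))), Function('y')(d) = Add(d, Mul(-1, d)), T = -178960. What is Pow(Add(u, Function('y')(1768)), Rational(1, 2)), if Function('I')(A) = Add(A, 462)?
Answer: Mul(I, Pow(180658, Rational(1, 2))) ≈ Mul(425.04, I)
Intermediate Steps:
Function('y')(d) = 0
Function('I')(A) = Add(462, A)
u = -180658 (u = Add(-178960, Mul(-1, Add(462, 1236))) = Add(-178960, Mul(-1, 1698)) = Add(-178960, -1698) = -180658)
Pow(Add(u, Function('y')(1768)), Rational(1, 2)) = Pow(Add(-180658, 0), Rational(1, 2)) = Pow(-180658, Rational(1, 2)) = Mul(I, Pow(180658, Rational(1, 2)))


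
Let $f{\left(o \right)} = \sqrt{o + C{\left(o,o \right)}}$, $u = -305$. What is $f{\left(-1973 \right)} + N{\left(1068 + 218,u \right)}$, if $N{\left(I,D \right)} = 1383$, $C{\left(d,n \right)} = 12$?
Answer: $1383 + i \sqrt{1961} \approx 1383.0 + 44.283 i$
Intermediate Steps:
$f{\left(o \right)} = \sqrt{12 + o}$ ($f{\left(o \right)} = \sqrt{o + 12} = \sqrt{12 + o}$)
$f{\left(-1973 \right)} + N{\left(1068 + 218,u \right)} = \sqrt{12 - 1973} + 1383 = \sqrt{-1961} + 1383 = i \sqrt{1961} + 1383 = 1383 + i \sqrt{1961}$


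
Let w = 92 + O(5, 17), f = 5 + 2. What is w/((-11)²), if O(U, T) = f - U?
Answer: 94/121 ≈ 0.77686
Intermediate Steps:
f = 7
O(U, T) = 7 - U
w = 94 (w = 92 + (7 - 1*5) = 92 + (7 - 5) = 92 + 2 = 94)
w/((-11)²) = 94/(-11)² = 94/121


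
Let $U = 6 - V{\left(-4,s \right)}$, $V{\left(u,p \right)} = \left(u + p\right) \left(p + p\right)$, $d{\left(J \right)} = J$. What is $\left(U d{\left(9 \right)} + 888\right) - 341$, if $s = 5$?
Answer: $511$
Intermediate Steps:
$V{\left(u,p \right)} = 2 p \left(p + u\right)$ ($V{\left(u,p \right)} = \left(p + u\right) 2 p = 2 p \left(p + u\right)$)
$U = -4$ ($U = 6 - 2 \cdot 5 \left(5 - 4\right) = 6 - 2 \cdot 5 \cdot 1 = 6 - 10 = -4$)
$\left(U d{\left(9 \right)} + 888\right) - 341 = \left(\left(-4\right) 9 + 888\right) - 341 = \left(-36 + 888\right) - 341 = 852 - 341 = 511$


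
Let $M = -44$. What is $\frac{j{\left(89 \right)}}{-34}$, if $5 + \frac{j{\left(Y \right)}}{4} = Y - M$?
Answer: $- \frac{256}{17} \approx -15.059$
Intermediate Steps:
$j{\left(Y \right)} = 156 + 4 Y$ ($j{\left(Y \right)} = -20 + 4 \left(Y - -44\right) = -20 + 4 \left(Y + 44\right) = -20 + 4 \left(44 + Y\right) = -20 + \left(176 + 4 Y\right) = 156 + 4 Y$)
$\frac{j{\left(89 \right)}}{-34} = \frac{156 + 4 \cdot 89}{-34} = \left(156 + 356\right) \left(- \frac{1}{34}\right) = 512 \left(- \frac{1}{34}\right) = - \frac{256}{17}$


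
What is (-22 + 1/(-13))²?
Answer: 82369/169 ≈ 487.39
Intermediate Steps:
(-22 + 1/(-13))² = (-22 - 1/13)² = (-287/13)² = 82369/169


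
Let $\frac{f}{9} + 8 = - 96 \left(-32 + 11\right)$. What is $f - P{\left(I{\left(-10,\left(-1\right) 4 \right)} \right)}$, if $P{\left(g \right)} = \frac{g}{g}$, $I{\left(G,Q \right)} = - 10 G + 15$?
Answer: $18071$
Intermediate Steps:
$I{\left(G,Q \right)} = 15 - 10 G$
$f = 18072$ ($f = -72 + 9 \left(- 96 \left(-32 + 11\right)\right) = -72 + 9 \left(\left(-96\right) \left(-21\right)\right) = -72 + 9 \cdot 2016 = -72 + 18144 = 18072$)
$P{\left(g \right)} = 1$
$f - P{\left(I{\left(-10,\left(-1\right) 4 \right)} \right)} = 18072 - 1 = 18071$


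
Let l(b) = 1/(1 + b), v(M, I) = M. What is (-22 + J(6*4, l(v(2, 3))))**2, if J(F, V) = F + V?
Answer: 49/9 ≈ 5.4444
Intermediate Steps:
(-22 + J(6*4, l(v(2, 3))))**2 = (-22 + (6*4 + 1/(1 + 2)))**2 = (-22 + (24 + 1/3))**2 = (-22 + 73/3)**2 = (7/3)**2 = 49/9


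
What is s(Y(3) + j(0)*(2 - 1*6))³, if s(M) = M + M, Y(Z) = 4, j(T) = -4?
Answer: 64000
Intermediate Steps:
s(M) = 2*M
s(Y(3) + j(0)*(2 - 1*6))³ = (2*(4 - 4*(2 - 1*6)))³ = (2*(4 - 4*(2 - 6)))³ = (2*(4 - 4*(-4)))³ = (2*(4 + 16))³ = (2*20)³ = 40³ = 64000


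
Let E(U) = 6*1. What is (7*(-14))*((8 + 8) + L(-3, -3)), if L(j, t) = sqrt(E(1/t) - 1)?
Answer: -1568 - 98*sqrt(5) ≈ -1787.1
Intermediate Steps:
E(U) = 6
L(j, t) = sqrt(5) (L(j, t) = sqrt(6 - 1) = sqrt(5))
(7*(-14))*((8 + 8) + L(-3, -3)) = (7*(-14))*((8 + 8) + sqrt(5)) = -98*(16 + sqrt(5)) = -1568 - 98*sqrt(5)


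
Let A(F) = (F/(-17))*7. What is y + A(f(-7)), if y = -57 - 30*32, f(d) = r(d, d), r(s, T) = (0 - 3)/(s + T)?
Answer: -34581/34 ≈ -1017.1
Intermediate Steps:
r(s, T) = -3/(T + s)
f(d) = -3/(2*d) (f(d) = -3/(d + d) = -3*1/(2*d) = -3/(2*d))
y = -1017 (y = -57 - 960 = -1017)
A(F) = -7*F/17 (A(F) = (F*(-1/17))*7 = -F/17*7 = -7*F/17)
y + A(f(-7)) = -1017 - (-21)/(34*(-7)) = -1017 - (-21)*(-1)/(34*7) = -1017 - 7/17*3/14 = -1017 - 3/34 = -34581/34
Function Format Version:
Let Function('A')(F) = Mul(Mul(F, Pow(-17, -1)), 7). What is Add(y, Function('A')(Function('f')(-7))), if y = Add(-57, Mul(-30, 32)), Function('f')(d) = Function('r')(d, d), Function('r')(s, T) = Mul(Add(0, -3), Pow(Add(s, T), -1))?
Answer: Rational(-34581, 34) ≈ -1017.1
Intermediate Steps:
Function('r')(s, T) = Mul(-3, Pow(Add(T, s), -1))
Function('f')(d) = Mul(Rational(-3, 2), Pow(d, -1)) (Function('f')(d) = Mul(-3, Pow(Add(d, d), -1)) = Mul(-3, Pow(Mul(2, d), -1)) = Mul(-3, Mul(Rational(1, 2), Pow(d, -1))) = Mul(Rational(-3, 2), Pow(d, -1)))
y = -1017 (y = Add(-57, -960) = -1017)
Function('A')(F) = Mul(Rational(-7, 17), F) (Function('A')(F) = Mul(Mul(F, Rational(-1, 17)), 7) = Mul(Mul(Rational(-1, 17), F), 7) = Mul(Rational(-7, 17), F))
Add(y, Function('A')(Function('f')(-7))) = Add(-1017, Mul(Rational(-7, 17), Mul(Rational(-3, 2), Pow(-7, -1)))) = Add(-1017, Mul(Rational(-7, 17), Mul(Rational(-3, 2), Rational(-1, 7)))) = Add(-1017, Mul(Rational(-7, 17), Rational(3, 14))) = Add(-1017, Rational(-3, 34)) = Rational(-34581, 34)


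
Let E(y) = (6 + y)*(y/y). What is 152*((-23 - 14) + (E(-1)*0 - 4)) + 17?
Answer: -6215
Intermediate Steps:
E(y) = 6 + y (E(y) = (6 + y)*1 = 6 + y)
152*((-23 - 14) + (E(-1)*0 - 4)) + 17 = 152*((-23 - 14) + ((6 - 1)*0 - 4)) + 17 = 152*(-37 + (5*0 - 4)) + 17 = 152*(-37 + (0 - 4)) + 17 = 152*(-37 - 4) + 17 = 152*(-41) + 17 = -6232 + 17 = -6215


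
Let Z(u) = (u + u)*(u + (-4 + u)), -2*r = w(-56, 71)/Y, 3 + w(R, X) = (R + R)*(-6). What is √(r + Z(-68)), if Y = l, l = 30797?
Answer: √72234307511054/61594 ≈ 137.99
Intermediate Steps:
Y = 30797
w(R, X) = -3 - 12*R (w(R, X) = -3 + (R + R)*(-6) = -3 + (2*R)*(-6) = -3 - 12*R)
r = -669/61594 (r = -(-3 - 12*(-56))/(2*30797) = -(-3 + 672)/(2*30797) = -669/(2*30797) = -½*669/30797 = -669/61594 ≈ -0.010861)
Z(u) = 2*u*(-4 + 2*u) (Z(u) = (2*u)*(-4 + 2*u) = 2*u*(-4 + 2*u))
√(r + Z(-68)) = √(-669/61594 + 4*(-68)*(-2 - 68)) = √(-669/61594 + 4*(-68)*(-70)) = √(-669/61594 + 19040) = √(1172749091/61594) = √72234307511054/61594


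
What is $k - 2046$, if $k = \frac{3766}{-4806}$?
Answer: $- \frac{4918421}{2403} \approx -2046.8$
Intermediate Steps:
$k = - \frac{1883}{2403}$ ($k = 3766 \left(- \frac{1}{4806}\right) = - \frac{1883}{2403} \approx -0.7836$)
$k - 2046 = - \frac{1883}{2403} - 2046 = - \frac{4918421}{2403}$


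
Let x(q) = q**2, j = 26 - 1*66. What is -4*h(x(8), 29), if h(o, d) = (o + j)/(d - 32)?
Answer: 32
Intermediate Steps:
j = -40 (j = 26 - 66 = -40)
h(o, d) = (-40 + o)/(-32 + d) (h(o, d) = (o - 40)/(d - 32) = (-40 + o)/(-32 + d))
-4*h(x(8), 29) = -4*(-40 + 8**2)/(-32 + 29) = -4*(-40 + 64)/(-3) = -(-4)*24/3 = -4*(-8) = 32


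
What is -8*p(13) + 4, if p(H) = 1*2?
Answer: -12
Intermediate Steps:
p(H) = 2
-8*p(13) + 4 = -8*2 + 4 = -16 + 4 = -12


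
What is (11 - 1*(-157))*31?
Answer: 5208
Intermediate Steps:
(11 - 1*(-157))*31 = (11 + 157)*31 = 168*31 = 5208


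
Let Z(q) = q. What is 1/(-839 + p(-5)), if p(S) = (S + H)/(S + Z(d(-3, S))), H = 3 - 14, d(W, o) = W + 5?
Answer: -3/2501 ≈ -0.0011995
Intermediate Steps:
d(W, o) = 5 + W
H = -11
p(S) = (-11 + S)/(2 + S) (p(S) = (S - 11)/(S + (5 - 3)) = (-11 + S)/(S + 2) = (-11 + S)/(2 + S))
1/(-839 + p(-5)) = 1/(-839 + (-11 - 5)/(2 - 5)) = 1/(-839 - 16/(-3)) = 1/(-839 - ⅓*(-16)) = 1/(-839 + 16/3) = 1/(-2501/3) = -3/2501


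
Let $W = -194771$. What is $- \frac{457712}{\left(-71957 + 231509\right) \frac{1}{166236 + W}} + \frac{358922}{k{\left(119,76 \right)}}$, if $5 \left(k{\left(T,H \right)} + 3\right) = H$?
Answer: $\frac{67690196365}{608292} \approx 1.1128 \cdot 10^{5}$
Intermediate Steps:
$k{\left(T,H \right)} = -3 + \frac{H}{5}$
$- \frac{457712}{\left(-71957 + 231509\right) \frac{1}{166236 + W}} + \frac{358922}{k{\left(119,76 \right)}} = - \frac{457712}{\left(-71957 + 231509\right) \frac{1}{166236 - 194771}} + \frac{358922}{-3 + \frac{1}{5} \cdot 76} = - \frac{457712}{159552 \frac{1}{-28535}} + \frac{358922}{-3 + \frac{76}{5}} = - \frac{457712}{159552 \left(- \frac{1}{28535}\right)} + \frac{358922}{\frac{61}{5}} = - \frac{457712}{- \frac{159552}{28535}} + 358922 \cdot \frac{5}{61} = \left(-457712\right) \left(- \frac{28535}{159552}\right) + \frac{1794610}{61} = \frac{816300745}{9972} + \frac{1794610}{61} = \frac{67690196365}{608292}$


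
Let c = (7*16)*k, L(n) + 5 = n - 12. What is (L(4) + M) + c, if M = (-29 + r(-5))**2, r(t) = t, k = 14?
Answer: 2711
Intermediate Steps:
L(n) = -17 + n (L(n) = -5 + (n - 12) = -5 + (-12 + n) = -17 + n)
c = 1568 (c = (7*16)*14 = 112*14 = 1568)
M = 1156 (M = (-29 - 5)**2 = (-34)**2 = 1156)
(L(4) + M) + c = ((-17 + 4) + 1156) + 1568 = (-13 + 1156) + 1568 = 1143 + 1568 = 2711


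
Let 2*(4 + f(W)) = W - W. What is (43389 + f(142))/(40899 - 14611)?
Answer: 43385/26288 ≈ 1.6504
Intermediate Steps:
f(W) = -4 (f(W) = -4 + (W - W)/2 = -4 + (½)*0 = -4 + 0 = -4)
(43389 + f(142))/(40899 - 14611) = (43389 - 4)/(40899 - 14611) = 43385/26288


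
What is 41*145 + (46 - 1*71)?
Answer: 5920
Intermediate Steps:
41*145 + (46 - 1*71) = 5945 + (46 - 71) = 5945 - 25 = 5920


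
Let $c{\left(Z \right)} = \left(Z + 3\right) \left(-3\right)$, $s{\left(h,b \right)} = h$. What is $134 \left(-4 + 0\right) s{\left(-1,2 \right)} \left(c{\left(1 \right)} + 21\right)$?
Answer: $4824$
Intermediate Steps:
$c{\left(Z \right)} = -9 - 3 Z$ ($c{\left(Z \right)} = \left(3 + Z\right) \left(-3\right) = -9 - 3 Z$)
$134 \left(-4 + 0\right) s{\left(-1,2 \right)} \left(c{\left(1 \right)} + 21\right) = 134 \left(-4 + 0\right) \left(-1\right) \left(\left(-9 - 3\right) + 21\right) = 134 \left(-4\right) \left(-1\right) \left(\left(-9 - 3\right) + 21\right) = 134 \cdot 4 \left(-12 + 21\right) = 134 \cdot 4 \cdot 9 = 134 \cdot 36 = 4824$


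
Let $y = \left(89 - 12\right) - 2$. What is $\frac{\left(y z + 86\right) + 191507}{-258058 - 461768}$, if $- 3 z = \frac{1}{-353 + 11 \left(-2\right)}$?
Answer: $- \frac{1436948}{5398695} \approx -0.26617$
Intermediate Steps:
$y = 75$ ($y = 77 - 2 = 75$)
$z = \frac{1}{1125}$ ($z = - \frac{1}{3 \left(-353 + 11 \left(-2\right)\right)} = - \frac{1}{3 \left(-353 - 22\right)} = - \frac{1}{3 \left(-375\right)} = \left(- \frac{1}{3}\right) \left(- \frac{1}{375}\right) = \frac{1}{1125} \approx 0.00088889$)
$\frac{\left(y z + 86\right) + 191507}{-258058 - 461768} = \frac{\left(75 \cdot \frac{1}{1125} + 86\right) + 191507}{-258058 - 461768} = \frac{\left(\frac{1}{15} + 86\right) + 191507}{-719826} = \left(\frac{1291}{15} + 191507\right) \left(- \frac{1}{719826}\right) = \frac{2873896}{15} \left(- \frac{1}{719826}\right) = - \frac{1436948}{5398695}$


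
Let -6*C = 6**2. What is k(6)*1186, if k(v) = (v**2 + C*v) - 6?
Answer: -7116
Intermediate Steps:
C = -6 (C = -1/6*6**2 = -1/6*36 = -6)
k(v) = -6 + v**2 - 6*v (k(v) = (v**2 - 6*v) - 6 = -6 + v**2 - 6*v)
k(6)*1186 = (-6 + 6**2 - 6*6)*1186 = (-6 + 36 - 36)*1186 = -6*1186 = -7116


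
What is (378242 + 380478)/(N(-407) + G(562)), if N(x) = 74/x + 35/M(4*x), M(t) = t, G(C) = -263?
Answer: -247039232/85699 ≈ -2882.6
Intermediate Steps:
N(x) = 331/(4*x) (N(x) = 74/x + 35/((4*x)) = 74/x + 35*(1/(4*x)) = 74/x + 35/(4*x) = 331/(4*x))
(378242 + 380478)/(N(-407) + G(562)) = (378242 + 380478)/((331/4)/(-407) - 263) = 758720/((331/4)*(-1/407) - 263) = 758720/(-331/1628 - 263) = 758720/(-428495/1628) = 758720*(-1628/428495) = -247039232/85699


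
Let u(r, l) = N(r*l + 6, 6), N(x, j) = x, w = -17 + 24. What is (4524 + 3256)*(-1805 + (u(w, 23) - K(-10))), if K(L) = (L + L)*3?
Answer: -12276840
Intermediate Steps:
w = 7
K(L) = 6*L (K(L) = (2*L)*3 = 6*L)
u(r, l) = 6 + l*r (u(r, l) = r*l + 6 = l*r + 6 = 6 + l*r)
(4524 + 3256)*(-1805 + (u(w, 23) - K(-10))) = (4524 + 3256)*(-1805 + ((6 + 23*7) - 6*(-10))) = 7780*(-1805 + ((6 + 161) - 1*(-60))) = 7780*(-1805 + (167 + 60)) = 7780*(-1805 + 227) = 7780*(-1578) = -12276840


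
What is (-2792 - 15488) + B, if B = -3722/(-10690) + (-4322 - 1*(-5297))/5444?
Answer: -531899387741/29098180 ≈ -18279.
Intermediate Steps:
B = 15342659/29098180 (B = -3722*(-1/10690) + (-4322 + 5297)*(1/5444) = 1861/5345 + 975*(1/5444) = 1861/5345 + 975/5444 = 15342659/29098180 ≈ 0.52727)
(-2792 - 15488) + B = (-2792 - 15488) + 15342659/29098180 = -18280 + 15342659/29098180 = -531899387741/29098180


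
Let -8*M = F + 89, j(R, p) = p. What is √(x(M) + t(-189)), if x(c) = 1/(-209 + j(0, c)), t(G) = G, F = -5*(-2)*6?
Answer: I*√626746317/1821 ≈ 13.748*I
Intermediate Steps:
F = 60 (F = 10*6 = 60)
M = -149/8 (M = -(60 + 89)/8 = -⅛*149 = -149/8 ≈ -18.625)
x(c) = 1/(-209 + c)
√(x(M) + t(-189)) = √(1/(-209 - 149/8) - 189) = √(1/(-1821/8) - 189) = √(-8/1821 - 189) = √(-344177/1821) = I*√626746317/1821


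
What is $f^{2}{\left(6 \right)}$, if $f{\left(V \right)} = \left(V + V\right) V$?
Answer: $5184$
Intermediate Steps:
$f{\left(V \right)} = 2 V^{2}$ ($f{\left(V \right)} = 2 V V = 2 V^{2}$)
$f^{2}{\left(6 \right)} = \left(2 \cdot 6^{2}\right)^{2} = \left(2 \cdot 36\right)^{2} = 72^{2} = 5184$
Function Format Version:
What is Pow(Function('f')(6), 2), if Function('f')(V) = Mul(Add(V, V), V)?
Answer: 5184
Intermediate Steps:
Function('f')(V) = Mul(2, Pow(V, 2)) (Function('f')(V) = Mul(Mul(2, V), V) = Mul(2, Pow(V, 2)))
Pow(Function('f')(6), 2) = Pow(Mul(2, Pow(6, 2)), 2) = Pow(Mul(2, 36), 2) = Pow(72, 2) = 5184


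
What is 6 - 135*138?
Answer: -18624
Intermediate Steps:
6 - 135*138 = 6 - 18630 = -18624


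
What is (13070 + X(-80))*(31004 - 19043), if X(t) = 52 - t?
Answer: 157909122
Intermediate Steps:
(13070 + X(-80))*(31004 - 19043) = (13070 + (52 - 1*(-80)))*(31004 - 19043) = (13070 + (52 + 80))*11961 = (13070 + 132)*11961 = 13202*11961 = 157909122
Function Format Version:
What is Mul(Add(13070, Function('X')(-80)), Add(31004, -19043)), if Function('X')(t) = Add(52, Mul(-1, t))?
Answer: 157909122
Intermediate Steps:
Mul(Add(13070, Function('X')(-80)), Add(31004, -19043)) = Mul(Add(13070, Add(52, Mul(-1, -80))), Add(31004, -19043)) = Mul(Add(13070, Add(52, 80)), 11961) = Mul(Add(13070, 132), 11961) = Mul(13202, 11961) = 157909122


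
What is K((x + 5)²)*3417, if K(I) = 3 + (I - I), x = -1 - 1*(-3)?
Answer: 10251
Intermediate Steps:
x = 2 (x = -1 + 3 = 2)
K(I) = 3 (K(I) = 3 + 0 = 3)
K((x + 5)²)*3417 = 3*3417 = 10251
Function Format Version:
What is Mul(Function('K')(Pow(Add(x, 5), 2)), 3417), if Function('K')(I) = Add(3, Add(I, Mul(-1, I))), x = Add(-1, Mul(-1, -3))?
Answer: 10251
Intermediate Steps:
x = 2 (x = Add(-1, 3) = 2)
Function('K')(I) = 3 (Function('K')(I) = Add(3, 0) = 3)
Mul(Function('K')(Pow(Add(x, 5), 2)), 3417) = Mul(3, 3417) = 10251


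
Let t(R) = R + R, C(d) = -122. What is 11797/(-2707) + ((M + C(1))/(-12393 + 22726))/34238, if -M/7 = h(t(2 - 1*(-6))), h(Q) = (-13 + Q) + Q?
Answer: -245503420219/56334462034 ≈ -4.3580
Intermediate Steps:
t(R) = 2*R
h(Q) = -13 + 2*Q
M = -133 (M = -7*(-13 + 2*(2*(2 - 1*(-6)))) = -7*(-13 + 2*(2*(2 + 6))) = -7*(-13 + 2*(2*8)) = -7*(-13 + 2*16) = -7*(-13 + 32) = -7*19 = -133)
11797/(-2707) + ((M + C(1))/(-12393 + 22726))/34238 = 11797/(-2707) + ((-133 - 122)/(-12393 + 22726))/34238 = 11797*(-1/2707) - 255/10333*(1/34238) = -11797/2707 - 255*1/10333*(1/34238) = -11797/2707 - 255/10333*1/34238 = -11797/2707 - 15/20810662 = -245503420219/56334462034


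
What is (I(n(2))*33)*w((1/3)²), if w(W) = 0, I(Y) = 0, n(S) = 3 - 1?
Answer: 0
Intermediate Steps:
n(S) = 2
(I(n(2))*33)*w((1/3)²) = (0*33)*0 = 0*0 = 0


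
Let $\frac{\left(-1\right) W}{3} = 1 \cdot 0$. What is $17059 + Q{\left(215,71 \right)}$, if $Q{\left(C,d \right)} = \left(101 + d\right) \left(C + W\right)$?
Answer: $54039$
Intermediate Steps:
$W = 0$ ($W = - 3 \cdot 1 \cdot 0 = \left(-3\right) 0 = 0$)
$Q{\left(C,d \right)} = C \left(101 + d\right)$ ($Q{\left(C,d \right)} = \left(101 + d\right) \left(C + 0\right) = \left(101 + d\right) C = C \left(101 + d\right)$)
$17059 + Q{\left(215,71 \right)} = 17059 + 215 \left(101 + 71\right) = 17059 + 215 \cdot 172 = 17059 + 36980 = 54039$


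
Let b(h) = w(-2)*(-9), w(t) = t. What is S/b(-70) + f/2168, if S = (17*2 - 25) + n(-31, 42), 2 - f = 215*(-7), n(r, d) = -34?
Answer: -13537/19512 ≈ -0.69378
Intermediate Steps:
f = 1507 (f = 2 - 215*(-7) = 2 - 1*(-1505) = 2 + 1505 = 1507)
b(h) = 18 (b(h) = -2*(-9) = 18)
S = -25 (S = (17*2 - 25) - 34 = (34 - 25) - 34 = 9 - 34 = -25)
S/b(-70) + f/2168 = -25/18 + 1507/2168 = -13537/19512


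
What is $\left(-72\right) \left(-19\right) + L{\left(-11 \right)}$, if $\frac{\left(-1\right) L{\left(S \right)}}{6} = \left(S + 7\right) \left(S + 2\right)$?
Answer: $1152$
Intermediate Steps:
$L{\left(S \right)} = - 6 \left(2 + S\right) \left(7 + S\right)$ ($L{\left(S \right)} = - 6 \left(S + 7\right) \left(S + 2\right) = - 6 \left(7 + S\right) \left(2 + S\right) = - 6 \left(2 + S\right) \left(7 + S\right)$)
$\left(-72\right) \left(-19\right) + L{\left(-11 \right)} = \left(-72\right) \left(-19\right) - \left(-510 + 726\right) = 1368 - 216 = 1152$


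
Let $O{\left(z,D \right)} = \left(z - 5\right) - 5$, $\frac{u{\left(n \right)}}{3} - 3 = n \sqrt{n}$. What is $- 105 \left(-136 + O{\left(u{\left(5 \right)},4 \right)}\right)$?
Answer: $14385 - 1575 \sqrt{5} \approx 10863.0$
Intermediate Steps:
$u{\left(n \right)} = 9 + 3 n^{\frac{3}{2}}$ ($u{\left(n \right)} = 9 + 3 n \sqrt{n} = 9 + 3 n^{\frac{3}{2}}$)
$O{\left(z,D \right)} = -10 + z$ ($O{\left(z,D \right)} = \left(-5 + z\right) - 5 = -10 + z$)
$- 105 \left(-136 + O{\left(u{\left(5 \right)},4 \right)}\right) = - 105 \left(-136 - \left(1 - 15 \sqrt{5}\right)\right) = - 105 \left(-137 + 15 \sqrt{5}\right) = 14385 - 1575 \sqrt{5}$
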